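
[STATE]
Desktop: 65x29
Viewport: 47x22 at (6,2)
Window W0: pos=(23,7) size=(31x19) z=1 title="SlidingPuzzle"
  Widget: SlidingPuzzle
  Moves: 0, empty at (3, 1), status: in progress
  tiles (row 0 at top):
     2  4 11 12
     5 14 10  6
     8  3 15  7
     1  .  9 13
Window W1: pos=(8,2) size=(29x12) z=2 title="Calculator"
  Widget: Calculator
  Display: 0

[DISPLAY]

  ┏━━━━━━━━━━━━━━━━━━━━━━━━━━━┓                
  ┃ Calculator                ┃                
  ┠───────────────────────────┨                
  ┃                          0┃                
  ┃┌───┬───┬───┬───┐          ┃                
  ┃│ 7 │ 8 │ 9 │ ÷ │          ┃━━━━━━━━━━━━━━━━
  ┃├───┼───┼───┼───┤          ┃e               
  ┃│ 4 │ 5 │ 6 │ × │          ┃────────────────
  ┃├───┼───┼───┼───┤          ┃──┬────┐        
  ┃│ 1 │ 2 │ 3 │ - │          ┃1 │ 12 │        
  ┃└───┴───┴───┴───┘          ┃──┼────┤        
  ┗━━━━━━━━━━━━━━━━━━━━━━━━━━━┛0 │  6 │        
                 ┃├────┼────┼────┼────┤        
                 ┃│  8 │  3 │ 15 │  7 │        
                 ┃├────┼────┼────┼────┤        
                 ┃│  1 │    │  9 │ 13 │        
                 ┃└────┴────┴────┴────┘        
                 ┃Moves: 0                     
                 ┃                             
                 ┃                             
                 ┃                             
                 ┃                             


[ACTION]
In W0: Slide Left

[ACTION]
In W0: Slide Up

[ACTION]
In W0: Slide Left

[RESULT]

  ┏━━━━━━━━━━━━━━━━━━━━━━━━━━━┓                
  ┃ Calculator                ┃                
  ┠───────────────────────────┨                
  ┃                          0┃                
  ┃┌───┬───┬───┬───┐          ┃                
  ┃│ 7 │ 8 │ 9 │ ÷ │          ┃━━━━━━━━━━━━━━━━
  ┃├───┼───┼───┼───┤          ┃e               
  ┃│ 4 │ 5 │ 6 │ × │          ┃────────────────
  ┃├───┼───┼───┼───┤          ┃──┬────┐        
  ┃│ 1 │ 2 │ 3 │ - │          ┃1 │ 12 │        
  ┃└───┴───┴───┴───┘          ┃──┼────┤        
  ┗━━━━━━━━━━━━━━━━━━━━━━━━━━━┛0 │  6 │        
                 ┃├────┼────┼────┼────┤        
                 ┃│  8 │  3 │ 15 │  7 │        
                 ┃├────┼────┼────┼────┤        
                 ┃│  1 │  9 │ 13 │    │        
                 ┃└────┴────┴────┴────┘        
                 ┃Moves: 2                     
                 ┃                             
                 ┃                             
                 ┃                             
                 ┃                             


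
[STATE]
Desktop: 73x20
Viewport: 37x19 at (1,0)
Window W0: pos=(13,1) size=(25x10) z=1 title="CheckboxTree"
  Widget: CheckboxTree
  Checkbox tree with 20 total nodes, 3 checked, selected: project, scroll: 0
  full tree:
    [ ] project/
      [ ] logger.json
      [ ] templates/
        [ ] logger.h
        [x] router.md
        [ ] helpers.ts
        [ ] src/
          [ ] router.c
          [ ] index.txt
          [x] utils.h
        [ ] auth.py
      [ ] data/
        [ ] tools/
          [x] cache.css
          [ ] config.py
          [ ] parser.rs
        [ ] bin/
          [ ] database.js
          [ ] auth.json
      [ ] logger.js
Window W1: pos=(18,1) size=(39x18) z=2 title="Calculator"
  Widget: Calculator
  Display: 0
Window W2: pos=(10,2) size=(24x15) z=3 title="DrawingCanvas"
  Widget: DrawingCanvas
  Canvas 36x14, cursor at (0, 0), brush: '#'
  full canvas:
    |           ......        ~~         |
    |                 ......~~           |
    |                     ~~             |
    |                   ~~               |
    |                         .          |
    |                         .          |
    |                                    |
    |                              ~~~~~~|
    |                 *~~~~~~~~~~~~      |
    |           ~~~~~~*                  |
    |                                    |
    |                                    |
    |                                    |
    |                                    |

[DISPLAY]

                                     
            ┏━━━━┏━━━━━━━━━━━━━━━━━━━
         ┏━━━━━━━━━━━━━━━━━━━━━━┓    
         ┃ DrawingCanvas        ┃────
         ┠──────────────────────┨    
         ┃+          ......     ┃─┐  
         ┃                 .....┃ │  
         ┃                     ~┃─┤  
         ┃                   ~~ ┃ │  
         ┃                      ┃─┤  
         ┃                      ┃ │  
         ┃                      ┃─┤  
         ┃                      ┃ │  
         ┃                 *~~~~┃─┤  
         ┃           ~~~~~~*    ┃+│  
         ┃                      ┃─┘  
         ┗━━━━━━━━━━━━━━━━━━━━━━┛    
                 ┃                   
                 ┗━━━━━━━━━━━━━━━━━━━


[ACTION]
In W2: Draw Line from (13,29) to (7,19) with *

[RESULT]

                                     
            ┏━━━━┏━━━━━━━━━━━━━━━━━━━
         ┏━━━━━━━━━━━━━━━━━━━━━━┓    
         ┃ DrawingCanvas        ┃────
         ┠──────────────────────┨    
         ┃+          ......     ┃─┐  
         ┃                 .....┃ │  
         ┃                     ~┃─┤  
         ┃                   ~~ ┃ │  
         ┃                      ┃─┤  
         ┃                      ┃ │  
         ┃                      ┃─┤  
         ┃                   *  ┃ │  
         ┃                 *~~**┃─┤  
         ┃           ~~~~~~*    ┃+│  
         ┃                      ┃─┘  
         ┗━━━━━━━━━━━━━━━━━━━━━━┛    
                 ┃                   
                 ┗━━━━━━━━━━━━━━━━━━━


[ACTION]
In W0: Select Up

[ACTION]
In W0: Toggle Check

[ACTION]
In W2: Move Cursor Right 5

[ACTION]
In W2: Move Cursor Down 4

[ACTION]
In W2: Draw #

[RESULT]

                                     
            ┏━━━━┏━━━━━━━━━━━━━━━━━━━
         ┏━━━━━━━━━━━━━━━━━━━━━━┓    
         ┃ DrawingCanvas        ┃────
         ┠──────────────────────┨    
         ┃           ......     ┃─┐  
         ┃                 .....┃ │  
         ┃                     ~┃─┤  
         ┃                   ~~ ┃ │  
         ┃     #                ┃─┤  
         ┃                      ┃ │  
         ┃                      ┃─┤  
         ┃                   *  ┃ │  
         ┃                 *~~**┃─┤  
         ┃           ~~~~~~*    ┃+│  
         ┃                      ┃─┘  
         ┗━━━━━━━━━━━━━━━━━━━━━━┛    
                 ┃                   
                 ┗━━━━━━━━━━━━━━━━━━━


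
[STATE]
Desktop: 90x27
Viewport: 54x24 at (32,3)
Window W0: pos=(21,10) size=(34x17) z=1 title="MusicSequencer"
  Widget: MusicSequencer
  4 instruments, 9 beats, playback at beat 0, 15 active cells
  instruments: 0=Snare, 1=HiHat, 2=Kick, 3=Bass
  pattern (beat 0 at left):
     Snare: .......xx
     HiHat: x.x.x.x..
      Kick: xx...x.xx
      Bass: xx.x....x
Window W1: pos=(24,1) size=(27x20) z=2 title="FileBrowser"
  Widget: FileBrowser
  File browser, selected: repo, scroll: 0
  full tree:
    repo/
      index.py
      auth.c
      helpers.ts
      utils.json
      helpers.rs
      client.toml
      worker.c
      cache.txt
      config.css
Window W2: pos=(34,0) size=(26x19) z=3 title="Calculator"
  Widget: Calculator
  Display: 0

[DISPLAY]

──┃                       0┃                          
ep┃┌───┬───┬───┬───┐       ┃                          
ex┃│ 7 │ 8 │ 9 │ ÷ │       ┃                          
h.┃├───┼───┼───┼───┤       ┃                          
pe┃│ 4 │ 5 │ 6 │ × │       ┃                          
ls┃├───┼───┼───┼───┤       ┃                          
pe┃│ 1 │ 2 │ 3 │ - │       ┃                          
en┃├───┼───┼───┼───┤       ┃                          
ke┃│ 0 │ . │ = │ + │       ┃                          
he┃├───┼───┼───┼───┤       ┃                          
fi┃│ C │ MC│ MR│ M+│       ┃                          
  ┃└───┴───┴───┴───┘       ┃                          
  ┃                        ┃                          
  ┃                        ┃                          
  ┃                        ┃                          
  ┗━━━━━━━━━━━━━━━━━━━━━━━━┛                          
                  ┃   ┃                               
━━━━━━━━━━━━━━━━━━┛   ┃                               
                      ┃                               
                      ┃                               
                      ┃                               
                      ┃                               
                      ┃                               
━━━━━━━━━━━━━━━━━━━━━━┛                               


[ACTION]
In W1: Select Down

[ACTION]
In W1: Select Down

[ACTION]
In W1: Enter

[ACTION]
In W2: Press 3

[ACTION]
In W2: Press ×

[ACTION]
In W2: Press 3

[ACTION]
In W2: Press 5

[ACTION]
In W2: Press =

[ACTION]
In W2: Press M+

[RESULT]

──┃                     105┃                          
ep┃┌───┬───┬───┬───┐       ┃                          
ex┃│ 7 │ 8 │ 9 │ ÷ │       ┃                          
h.┃├───┼───┼───┼───┤       ┃                          
pe┃│ 4 │ 5 │ 6 │ × │       ┃                          
ls┃├───┼───┼───┼───┤       ┃                          
pe┃│ 1 │ 2 │ 3 │ - │       ┃                          
en┃├───┼───┼───┼───┤       ┃                          
ke┃│ 0 │ . │ = │ + │       ┃                          
he┃├───┼───┼───┼───┤       ┃                          
fi┃│ C │ MC│ MR│ M+│       ┃                          
  ┃└───┴───┴───┴───┘       ┃                          
  ┃                        ┃                          
  ┃                        ┃                          
  ┃                        ┃                          
  ┗━━━━━━━━━━━━━━━━━━━━━━━━┛                          
                  ┃   ┃                               
━━━━━━━━━━━━━━━━━━┛   ┃                               
                      ┃                               
                      ┃                               
                      ┃                               
                      ┃                               
                      ┃                               
━━━━━━━━━━━━━━━━━━━━━━┛                               


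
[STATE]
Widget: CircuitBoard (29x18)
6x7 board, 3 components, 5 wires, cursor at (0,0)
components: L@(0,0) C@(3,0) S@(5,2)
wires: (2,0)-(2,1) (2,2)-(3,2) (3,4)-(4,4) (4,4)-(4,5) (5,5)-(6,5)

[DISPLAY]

   0 1 2 3 4 5               
0  [L]                       
                             
1                            
                             
2   · ─ ·   ·                
            │                
3   C       ·       ·        
                    │        
4                   · ─ ·    
                             
5           S           ·    
                        │    
6                       ·    
Cursor: (0,0)                
                             
                             
                             


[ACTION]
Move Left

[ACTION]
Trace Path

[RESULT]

   0 1 2 3 4 5               
0  [L]                       
                             
1                            
                             
2   · ─ ·   ·                
            │                
3   C       ·       ·        
                    │        
4                   · ─ ·    
                             
5           S           ·    
                        │    
6                       ·    
Cursor: (0,0)  Trace: L (1 no
                             
                             
                             


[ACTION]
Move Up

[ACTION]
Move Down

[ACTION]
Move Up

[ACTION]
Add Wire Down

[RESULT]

   0 1 2 3 4 5               
0  [L]                       
    │                        
1   ·                        
                             
2   · ─ ·   ·                
            │                
3   C       ·       ·        
                    │        
4                   · ─ ·    
                             
5           S           ·    
                        │    
6                       ·    
Cursor: (0,0)  Trace: L (1 no
                             
                             
                             


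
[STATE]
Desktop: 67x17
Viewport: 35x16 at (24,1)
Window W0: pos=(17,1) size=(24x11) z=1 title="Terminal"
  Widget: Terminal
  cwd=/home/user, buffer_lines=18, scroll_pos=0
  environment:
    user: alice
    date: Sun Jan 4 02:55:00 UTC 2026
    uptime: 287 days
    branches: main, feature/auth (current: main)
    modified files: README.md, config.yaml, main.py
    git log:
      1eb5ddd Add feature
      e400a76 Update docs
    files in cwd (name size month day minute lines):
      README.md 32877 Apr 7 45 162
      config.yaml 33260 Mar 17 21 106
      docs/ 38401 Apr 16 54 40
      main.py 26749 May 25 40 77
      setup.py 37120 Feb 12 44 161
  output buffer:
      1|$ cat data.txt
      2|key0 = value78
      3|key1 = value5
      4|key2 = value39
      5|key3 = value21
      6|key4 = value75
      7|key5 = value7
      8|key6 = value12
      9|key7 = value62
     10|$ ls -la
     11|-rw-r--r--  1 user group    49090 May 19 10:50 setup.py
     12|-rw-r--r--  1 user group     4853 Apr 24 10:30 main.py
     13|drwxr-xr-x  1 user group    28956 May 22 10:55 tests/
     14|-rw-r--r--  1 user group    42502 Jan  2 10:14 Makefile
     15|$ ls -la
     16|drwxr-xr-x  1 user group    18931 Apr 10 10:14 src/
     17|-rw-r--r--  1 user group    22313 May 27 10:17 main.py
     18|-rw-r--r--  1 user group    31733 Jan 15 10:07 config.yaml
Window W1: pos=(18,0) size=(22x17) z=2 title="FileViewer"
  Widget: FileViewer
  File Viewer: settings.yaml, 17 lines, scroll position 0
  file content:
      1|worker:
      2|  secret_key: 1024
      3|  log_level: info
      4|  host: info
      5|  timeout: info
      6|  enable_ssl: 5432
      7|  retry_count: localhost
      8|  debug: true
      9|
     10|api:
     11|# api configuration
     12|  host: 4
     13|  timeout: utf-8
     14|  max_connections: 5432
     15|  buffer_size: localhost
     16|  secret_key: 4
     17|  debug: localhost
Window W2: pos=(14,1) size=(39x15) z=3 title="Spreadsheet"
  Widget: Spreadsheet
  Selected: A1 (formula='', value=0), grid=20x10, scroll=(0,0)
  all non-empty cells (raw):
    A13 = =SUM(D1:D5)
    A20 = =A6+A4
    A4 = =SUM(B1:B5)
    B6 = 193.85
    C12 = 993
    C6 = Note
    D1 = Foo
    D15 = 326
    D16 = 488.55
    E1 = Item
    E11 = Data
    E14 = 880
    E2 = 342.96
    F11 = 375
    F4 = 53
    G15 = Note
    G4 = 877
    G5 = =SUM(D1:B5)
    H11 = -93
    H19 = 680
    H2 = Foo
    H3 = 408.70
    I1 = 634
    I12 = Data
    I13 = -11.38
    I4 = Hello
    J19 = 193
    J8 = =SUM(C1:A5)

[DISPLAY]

━━━━━━━━━━━━━━━━━━━━━━━━━━━━┓      
eet                         ┃      
────────────────────────────┨      
                            ┃      
      B       C       D     ┃      
----------------------------┃      
[0]       0       0Foo     I┃      
  0       0       0       0 ┃      
  0       0       0       0 ┃      
  0       0       0       0 ┃      
  0       0       0       0 ┃      
  0  193.85Note           0 ┃      
  0       0       0       0 ┃      
  0       0       0       0 ┃      
━━━━━━━━━━━━━━━━━━━━━━━━━━━━┛      
━━━━━━━━━━━━━━━┛                   


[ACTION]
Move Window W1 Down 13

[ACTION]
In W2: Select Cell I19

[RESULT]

━━━━━━━━━━━━━━━━━━━━━━━━━━━━┓      
eet                         ┃      
────────────────────────────┨      
                            ┃      
      B       C       D     ┃      
----------------------------┃      
  0       0       0Foo     I┃      
  0       0       0       0 ┃      
  0       0       0       0 ┃      
  0       0       0       0 ┃      
  0       0       0       0 ┃      
  0  193.85Note           0 ┃      
  0       0       0       0 ┃      
  0       0       0       0 ┃      
━━━━━━━━━━━━━━━━━━━━━━━━━━━━┛      
━━━━━━━━━━━━━━━┛                   


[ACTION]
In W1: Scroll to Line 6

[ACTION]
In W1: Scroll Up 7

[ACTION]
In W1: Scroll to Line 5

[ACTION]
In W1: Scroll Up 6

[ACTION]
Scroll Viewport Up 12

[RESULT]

━━━━━━━━━━━━━━━┓                   
━━━━━━━━━━━━━━━━━━━━━━━━━━━━┓      
eet                         ┃      
────────────────────────────┨      
                            ┃      
      B       C       D     ┃      
----------------------------┃      
  0       0       0Foo     I┃      
  0       0       0       0 ┃      
  0       0       0       0 ┃      
  0       0       0       0 ┃      
  0       0       0       0 ┃      
  0  193.85Note           0 ┃      
  0       0       0       0 ┃      
  0       0       0       0 ┃      
━━━━━━━━━━━━━━━━━━━━━━━━━━━━┛      


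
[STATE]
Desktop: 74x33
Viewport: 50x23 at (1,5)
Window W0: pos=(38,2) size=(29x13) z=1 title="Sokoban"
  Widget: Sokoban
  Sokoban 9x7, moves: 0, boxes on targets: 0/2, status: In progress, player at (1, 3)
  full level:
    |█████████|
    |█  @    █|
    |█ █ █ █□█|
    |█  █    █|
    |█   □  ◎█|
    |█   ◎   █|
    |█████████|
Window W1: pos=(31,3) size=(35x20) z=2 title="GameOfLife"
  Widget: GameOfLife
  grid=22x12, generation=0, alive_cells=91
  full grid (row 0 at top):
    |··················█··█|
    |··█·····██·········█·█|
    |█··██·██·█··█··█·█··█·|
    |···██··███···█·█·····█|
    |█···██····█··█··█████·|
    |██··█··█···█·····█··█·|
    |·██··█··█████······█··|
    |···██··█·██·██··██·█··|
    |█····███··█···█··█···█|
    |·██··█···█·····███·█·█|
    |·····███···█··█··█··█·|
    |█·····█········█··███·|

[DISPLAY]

                              ┠───────────────────
                              ┃Gen: 0             
                              ┃··················█
                              ┃··█·····██·········
                              ┃█··██·██·█··█··█·█·
                              ┃···██··███···█·█···
                              ┃█···██····█··█··███
                              ┃██··█··█···█·····█·
                              ┃·██··█··█████······
                              ┃···██··█·██·██··██·
                              ┃█····███··█···█··█·
                              ┃·██··█···█·····███·
                              ┃·····███···█··█··█·
                              ┃█·····█········█··█
                              ┃                   
                              ┃                   
                              ┃                   
                              ┗━━━━━━━━━━━━━━━━━━━
                                                  
                                                  
                                                  
                                                  
                                                  


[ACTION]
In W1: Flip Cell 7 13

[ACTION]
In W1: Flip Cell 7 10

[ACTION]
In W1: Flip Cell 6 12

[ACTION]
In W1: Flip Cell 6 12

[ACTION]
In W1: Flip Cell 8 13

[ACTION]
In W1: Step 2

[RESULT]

                              ┠───────────────────
                              ┃Gen: 2             
                              ┃········█··········
                              ┃···███████·········
                              ┃···████···██·███···
                              ┃·█··█··█····█·····█
                              ┃██████····█·█·█···█
                              ┃···██·····██·█·····
                              ┃█··············█···
                              ┃·······█·████··████
                              ┃█····███·███████·█·
                              ┃██·███·██·█··█·██··
                              ┃····██·██·····█·██·
                              ┃·····█·█··········█
                              ┃                   
                              ┃                   
                              ┃                   
                              ┗━━━━━━━━━━━━━━━━━━━
                                                  
                                                  
                                                  
                                                  
                                                  


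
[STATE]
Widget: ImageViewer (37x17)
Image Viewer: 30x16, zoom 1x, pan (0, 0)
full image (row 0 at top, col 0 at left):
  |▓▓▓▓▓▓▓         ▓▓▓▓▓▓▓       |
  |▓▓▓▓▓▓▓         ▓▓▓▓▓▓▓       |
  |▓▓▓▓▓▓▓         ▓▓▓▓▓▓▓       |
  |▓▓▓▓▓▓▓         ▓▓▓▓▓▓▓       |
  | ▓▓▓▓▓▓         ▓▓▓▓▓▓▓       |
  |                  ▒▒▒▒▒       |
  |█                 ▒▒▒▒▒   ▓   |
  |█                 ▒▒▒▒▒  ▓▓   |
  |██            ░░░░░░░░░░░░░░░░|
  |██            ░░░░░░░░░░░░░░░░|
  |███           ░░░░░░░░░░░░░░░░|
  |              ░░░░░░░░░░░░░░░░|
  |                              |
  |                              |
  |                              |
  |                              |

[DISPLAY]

▓▓▓▓▓▓▓         ▓▓▓▓▓▓▓              
▓▓▓▓▓▓▓         ▓▓▓▓▓▓▓              
▓▓▓▓▓▓▓         ▓▓▓▓▓▓▓              
▓▓▓▓▓▓▓         ▓▓▓▓▓▓▓              
 ▓▓▓▓▓▓         ▓▓▓▓▓▓▓              
                  ▒▒▒▒▒              
█                 ▒▒▒▒▒   ▓          
█                 ▒▒▒▒▒  ▓▓          
██            ░░░░░░░░░░░░░░░░       
██            ░░░░░░░░░░░░░░░░       
███           ░░░░░░░░░░░░░░░░       
              ░░░░░░░░░░░░░░░░       
                                     
                                     
                                     
                                     
                                     


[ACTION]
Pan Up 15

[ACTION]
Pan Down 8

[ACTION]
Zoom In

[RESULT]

  ▓▓▓▓▓▓▓▓▓▓▓▓                  ▓▓▓▓▓
  ▓▓▓▓▓▓▓▓▓▓▓▓                  ▓▓▓▓▓
                                    ▒
                                    ▒
██                                  ▒
██                                  ▒
██                                  ▒
██                                  ▒
████                        ░░░░░░░░░
████                        ░░░░░░░░░
████                        ░░░░░░░░░
████                        ░░░░░░░░░
██████                      ░░░░░░░░░
██████                      ░░░░░░░░░
                            ░░░░░░░░░
                            ░░░░░░░░░
                                     


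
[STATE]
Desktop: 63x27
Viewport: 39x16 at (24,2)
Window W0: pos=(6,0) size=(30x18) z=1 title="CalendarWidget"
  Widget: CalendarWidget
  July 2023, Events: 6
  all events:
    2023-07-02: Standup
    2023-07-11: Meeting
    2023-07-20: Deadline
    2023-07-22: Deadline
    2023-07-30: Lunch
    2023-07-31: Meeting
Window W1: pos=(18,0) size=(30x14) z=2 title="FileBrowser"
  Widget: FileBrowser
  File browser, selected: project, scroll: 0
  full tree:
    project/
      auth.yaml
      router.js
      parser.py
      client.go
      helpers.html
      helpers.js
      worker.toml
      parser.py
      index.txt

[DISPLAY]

───────────────────────┨               
 project/              ┃               
uth.yaml               ┃               
outer.js               ┃               
arser.py               ┃               
lient.go               ┃               
elpers.html            ┃               
elpers.js              ┃               
orker.toml             ┃               
arser.py               ┃               
ndex.txt               ┃               
━━━━━━━━━━━━━━━━━━━━━━━┛               
           ┃                           
           ┃                           
           ┃                           
━━━━━━━━━━━┛                           


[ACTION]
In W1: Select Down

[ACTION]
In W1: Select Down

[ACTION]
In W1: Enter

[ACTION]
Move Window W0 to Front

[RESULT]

───────────┨───────────┨               
3          ┃           ┃               
 Su        ┃           ┃               
  2*       ┃           ┃               
  9        ┃           ┃               
5 16       ┃           ┃               
2* 23      ┃           ┃               
 30*       ┃           ┃               
           ┃           ┃               
           ┃           ┃               
           ┃           ┃               
           ┃━━━━━━━━━━━┛               
           ┃                           
           ┃                           
           ┃                           
━━━━━━━━━━━┛                           


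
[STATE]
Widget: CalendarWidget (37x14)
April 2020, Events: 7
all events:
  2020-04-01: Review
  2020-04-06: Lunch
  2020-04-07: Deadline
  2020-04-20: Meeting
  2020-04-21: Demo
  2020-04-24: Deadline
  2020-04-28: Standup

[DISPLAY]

              April 2020             
Mo Tu We Th Fr Sa Su                 
       1*  2  3  4  5                
 6*  7*  8  9 10 11 12               
13 14 15 16 17 18 19                 
20* 21* 22 23 24* 25 26              
27 28* 29 30                         
                                     
                                     
                                     
                                     
                                     
                                     
                                     


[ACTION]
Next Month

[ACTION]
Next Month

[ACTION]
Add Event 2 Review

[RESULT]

              June 2020              
Mo Tu We Th Fr Sa Su                 
 1  2*  3  4  5  6  7                
 8  9 10 11 12 13 14                 
15 16 17 18 19 20 21                 
22 23 24 25 26 27 28                 
29 30                                
                                     
                                     
                                     
                                     
                                     
                                     
                                     


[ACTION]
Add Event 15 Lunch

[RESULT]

              June 2020              
Mo Tu We Th Fr Sa Su                 
 1  2*  3  4  5  6  7                
 8  9 10 11 12 13 14                 
15* 16 17 18 19 20 21                
22 23 24 25 26 27 28                 
29 30                                
                                     
                                     
                                     
                                     
                                     
                                     
                                     


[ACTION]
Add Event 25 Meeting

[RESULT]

              June 2020              
Mo Tu We Th Fr Sa Su                 
 1  2*  3  4  5  6  7                
 8  9 10 11 12 13 14                 
15* 16 17 18 19 20 21                
22 23 24 25* 26 27 28                
29 30                                
                                     
                                     
                                     
                                     
                                     
                                     
                                     


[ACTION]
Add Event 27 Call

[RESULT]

              June 2020              
Mo Tu We Th Fr Sa Su                 
 1  2*  3  4  5  6  7                
 8  9 10 11 12 13 14                 
15* 16 17 18 19 20 21                
22 23 24 25* 26 27* 28               
29 30                                
                                     
                                     
                                     
                                     
                                     
                                     
                                     


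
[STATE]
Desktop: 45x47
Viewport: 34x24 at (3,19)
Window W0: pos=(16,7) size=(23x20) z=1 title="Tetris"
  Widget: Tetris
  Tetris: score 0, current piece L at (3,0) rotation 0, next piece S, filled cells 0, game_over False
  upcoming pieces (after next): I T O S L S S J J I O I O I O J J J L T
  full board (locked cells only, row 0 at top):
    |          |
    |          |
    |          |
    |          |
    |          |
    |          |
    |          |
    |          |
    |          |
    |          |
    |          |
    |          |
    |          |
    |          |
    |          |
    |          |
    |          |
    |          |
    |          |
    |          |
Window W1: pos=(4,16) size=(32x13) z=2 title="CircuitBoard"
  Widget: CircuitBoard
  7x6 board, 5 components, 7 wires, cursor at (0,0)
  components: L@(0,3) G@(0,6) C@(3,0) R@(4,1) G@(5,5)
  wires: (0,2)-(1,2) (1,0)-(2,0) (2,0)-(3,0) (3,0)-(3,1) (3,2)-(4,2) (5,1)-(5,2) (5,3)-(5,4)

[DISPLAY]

 ┃   0 1 2 3 4 5 6              ┃ 
 ┃0  [.]      ·   L           G ┃ 
 ┃            │                 ┃ 
 ┃1   ·       ·                 ┃ 
 ┃    │                         ┃ 
 ┃2   ·                         ┃ 
 ┃    │                         ┃ 
 ┃3   C ─ ·   ·                 ┃━
 ┃            │                 ┃ 
 ┗━━━━━━━━━━━━━━━━━━━━━━━━━━━━━━┛ 
                                  
                                  
                                  
                                  
                                  
                                  
                                  
                                  
                                  
                                  
                                  
                                  
                                  
                                  


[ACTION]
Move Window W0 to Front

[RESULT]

 ┃   0 1 2 3 ┃          │         
 ┃0  [.]     ┃          │         
 ┃           ┃          │         
 ┃1   ·      ┃          │         
 ┃    │      ┃          │         
 ┃2   ·      ┃          │         
 ┃    │      ┃          │         
 ┃3   C ─ ·  ┗━━━━━━━━━━━━━━━━━━━━
 ┃            │                 ┃ 
 ┗━━━━━━━━━━━━━━━━━━━━━━━━━━━━━━┛ 
                                  
                                  
                                  
                                  
                                  
                                  
                                  
                                  
                                  
                                  
                                  
                                  
                                  
                                  


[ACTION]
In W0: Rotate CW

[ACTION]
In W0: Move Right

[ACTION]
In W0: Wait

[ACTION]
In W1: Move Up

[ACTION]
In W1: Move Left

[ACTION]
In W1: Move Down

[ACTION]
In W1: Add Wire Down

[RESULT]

 ┃   0 1 2 3 ┃          │         
 ┃0          ┃          │         
 ┃           ┃          │         
 ┃1  [.]     ┃          │         
 ┃    │      ┃          │         
 ┃2   ·      ┃          │         
 ┃    │      ┃          │         
 ┃3   C ─ ·  ┗━━━━━━━━━━━━━━━━━━━━
 ┃            │                 ┃ 
 ┗━━━━━━━━━━━━━━━━━━━━━━━━━━━━━━┛ 
                                  
                                  
                                  
                                  
                                  
                                  
                                  
                                  
                                  
                                  
                                  
                                  
                                  
                                  


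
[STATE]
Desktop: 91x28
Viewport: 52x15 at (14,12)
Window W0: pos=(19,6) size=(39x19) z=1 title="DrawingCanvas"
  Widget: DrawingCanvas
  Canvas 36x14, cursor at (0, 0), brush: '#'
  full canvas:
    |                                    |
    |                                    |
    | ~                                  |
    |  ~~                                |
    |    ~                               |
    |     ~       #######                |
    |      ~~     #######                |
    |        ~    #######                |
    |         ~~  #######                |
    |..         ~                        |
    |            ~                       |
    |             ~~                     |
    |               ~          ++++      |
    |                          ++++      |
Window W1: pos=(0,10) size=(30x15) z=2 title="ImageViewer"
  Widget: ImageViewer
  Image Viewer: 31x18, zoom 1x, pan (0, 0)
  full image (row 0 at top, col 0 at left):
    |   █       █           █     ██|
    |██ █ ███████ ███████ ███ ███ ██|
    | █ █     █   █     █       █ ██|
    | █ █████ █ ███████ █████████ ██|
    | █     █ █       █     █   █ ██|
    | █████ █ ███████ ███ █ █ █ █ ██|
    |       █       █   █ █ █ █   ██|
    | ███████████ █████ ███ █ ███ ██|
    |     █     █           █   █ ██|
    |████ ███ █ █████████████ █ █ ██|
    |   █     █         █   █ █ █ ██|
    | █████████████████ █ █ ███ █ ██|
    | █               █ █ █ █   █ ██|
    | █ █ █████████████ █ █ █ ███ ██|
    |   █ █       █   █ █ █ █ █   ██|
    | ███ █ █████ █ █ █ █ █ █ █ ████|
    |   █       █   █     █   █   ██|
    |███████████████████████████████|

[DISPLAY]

───────────────┨                           ┃        
          █    ┃                           ┃        
███████ ███ ███┃   #######                 ┃        
█     █       █┃   #######                 ┃        
█████ █████████┃   #######                 ┃        
    █     █   █┃~  #######                 ┃        
███ ███ █ █ █ █┃ ~                         ┃        
  █   █ █ █ █  ┃  ~                        ┃        
█████ ███ █ ███┃   ~~                      ┃        
          █   █┃     ~          ++++       ┃        
███████████ █ █┃                ++++       ┃        
      █   █ █ █┃                           ┃        
━━━━━━━━━━━━━━━┛━━━━━━━━━━━━━━━━━━━━━━━━━━━┛        
                                                    
                                                    


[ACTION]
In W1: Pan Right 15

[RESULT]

───────────────┨                           ┃        
 ██            ┃                           ┃        
 ██            ┃   #######                 ┃        
 ██            ┃   #######                 ┃        
 ██            ┃   #######                 ┃        
 ██            ┃~  #######                 ┃        
 ██            ┃ ~                         ┃        
 ██            ┃  ~                        ┃        
 ██            ┃   ~~                      ┃        
 ██            ┃     ~          ++++       ┃        
 ██            ┃                ++++       ┃        
 ██            ┃                           ┃        
━━━━━━━━━━━━━━━┛━━━━━━━━━━━━━━━━━━━━━━━━━━━┛        
                                                    
                                                    


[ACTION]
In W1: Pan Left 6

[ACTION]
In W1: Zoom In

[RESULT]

───────────────┨                           ┃        
██             ┃                           ┃        
██             ┃   #######                 ┃        
██  ███████████┃   #######                 ┃        
██  ███████████┃   #######                 ┃        
    ██         ┃~  #######                 ┃        
    ██         ┃ ~                         ┃        
██████████████ ┃  ~                        ┃        
██████████████ ┃   ~~                      ┃        
            ██ ┃     ~          ++++       ┃        
            ██ ┃                ++++       ┃        
██████████  ███┃                           ┃        
━━━━━━━━━━━━━━━┛━━━━━━━━━━━━━━━━━━━━━━━━━━━┛        
                                                    
                                                    
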